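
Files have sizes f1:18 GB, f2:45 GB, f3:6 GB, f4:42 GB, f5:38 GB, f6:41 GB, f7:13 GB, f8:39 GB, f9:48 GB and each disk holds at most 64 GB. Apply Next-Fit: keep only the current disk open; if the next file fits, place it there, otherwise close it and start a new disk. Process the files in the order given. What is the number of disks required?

6 disks

f1 (18 GB) → disk 1 (remaining 46 GB)
f2 (45 GB) → disk 1 (remaining 1 GB)
f3 (6 GB) → disk 2 (remaining 58 GB)
f4 (42 GB) → disk 2 (remaining 16 GB)
f5 (38 GB) → disk 3 (remaining 26 GB)
f6 (41 GB) → disk 4 (remaining 23 GB)
f7 (13 GB) → disk 4 (remaining 10 GB)
f8 (39 GB) → disk 5 (remaining 25 GB)
f9 (48 GB) → disk 6 (remaining 16 GB)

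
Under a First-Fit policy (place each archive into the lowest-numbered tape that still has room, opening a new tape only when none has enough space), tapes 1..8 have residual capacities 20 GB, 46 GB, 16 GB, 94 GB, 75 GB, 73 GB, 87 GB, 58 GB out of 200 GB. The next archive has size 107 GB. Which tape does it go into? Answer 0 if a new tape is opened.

0

No tape has ≥ 107 GB free, so a new tape is opened.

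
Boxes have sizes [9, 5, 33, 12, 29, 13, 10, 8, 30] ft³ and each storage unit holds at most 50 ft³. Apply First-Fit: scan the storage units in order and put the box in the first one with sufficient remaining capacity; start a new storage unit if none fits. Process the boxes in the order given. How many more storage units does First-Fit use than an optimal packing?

1

First-Fit: [9,5,33] [12,29,8] [13,10] [30] → 4 storage units.
Total size 149 ft³; any packing needs at least ⌈149/50⌉ = 3 storage units.
An optimal packing achieves that bound: [33,12,5] [30,10,9] [29,13,8] → 3 storage units.
Excess: 4 − 3 = 1.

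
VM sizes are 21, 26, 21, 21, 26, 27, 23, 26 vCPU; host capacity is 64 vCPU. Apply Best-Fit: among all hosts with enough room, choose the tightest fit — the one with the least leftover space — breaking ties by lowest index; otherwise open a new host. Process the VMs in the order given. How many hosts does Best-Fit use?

4

Put 21 vCPU in host 1; 43 vCPU remain.
Put 26 vCPU in host 1; 17 vCPU remain.
Put 21 vCPU in host 2; 43 vCPU remain.
Put 21 vCPU in host 2; 22 vCPU remain.
Put 26 vCPU in host 3; 38 vCPU remain.
Put 27 vCPU in host 3; 11 vCPU remain.
Put 23 vCPU in host 4; 41 vCPU remain.
Put 26 vCPU in host 4; 15 vCPU remain.
Final hosts: [21,26] [21,21] [26,27] [23,26].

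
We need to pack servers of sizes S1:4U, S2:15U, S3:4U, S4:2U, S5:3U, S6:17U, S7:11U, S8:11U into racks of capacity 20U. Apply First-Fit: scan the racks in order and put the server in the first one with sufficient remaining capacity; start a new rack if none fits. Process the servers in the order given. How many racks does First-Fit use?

4 racks

Put S1 (4U) in rack 1; 16U remain.
Put S2 (15U) in rack 1; 1U remain.
Put S3 (4U) in rack 2; 16U remain.
Put S4 (2U) in rack 2; 14U remain.
Put S5 (3U) in rack 2; 11U remain.
Put S6 (17U) in rack 3; 3U remain.
Put S7 (11U) in rack 2; 0U remain.
Put S8 (11U) in rack 4; 9U remain.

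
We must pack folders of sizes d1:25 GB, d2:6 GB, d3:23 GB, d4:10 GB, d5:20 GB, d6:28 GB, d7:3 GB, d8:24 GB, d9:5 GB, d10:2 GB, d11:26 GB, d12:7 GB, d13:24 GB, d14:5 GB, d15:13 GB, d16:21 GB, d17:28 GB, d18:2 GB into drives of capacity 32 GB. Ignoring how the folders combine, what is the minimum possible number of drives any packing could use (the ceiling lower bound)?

9 drives

Total size = 25 + 6 + 23 + 10 + 20 + 28 + 3 + 24 + 5 + 2 + 26 + 7 + 24 + 5 + 13 + 21 + 28 + 2 = 272 GB.
⌈272 / 32⌉ = 9.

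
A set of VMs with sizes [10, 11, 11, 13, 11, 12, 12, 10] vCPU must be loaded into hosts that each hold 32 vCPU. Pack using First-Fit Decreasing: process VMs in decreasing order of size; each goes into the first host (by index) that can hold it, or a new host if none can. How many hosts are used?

4

Sorted descending: 13, 12, 12, 11, 11, 11, 10, 10.
host 1: place 13 vCPU, 19 vCPU left
host 1: place 12 vCPU, 7 vCPU left
host 2: place 12 vCPU, 20 vCPU left
host 2: place 11 vCPU, 9 vCPU left
host 3: place 11 vCPU, 21 vCPU left
host 3: place 11 vCPU, 10 vCPU left
host 3: place 10 vCPU, 0 vCPU left
host 4: place 10 vCPU, 22 vCPU left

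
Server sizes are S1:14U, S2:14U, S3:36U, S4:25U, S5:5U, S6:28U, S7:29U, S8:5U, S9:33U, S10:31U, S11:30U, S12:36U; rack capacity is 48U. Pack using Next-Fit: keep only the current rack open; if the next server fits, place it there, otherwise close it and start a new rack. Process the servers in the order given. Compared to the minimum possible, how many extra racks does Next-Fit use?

1

Next-Fit: [14,14] [36] [25,5] [28] [29,5] [33] [31] [30] [36] → 9 racks.
8 servers exceed 24U (half the capacity), and no two of those can share a rack, so at least 8 racks are needed.
An optimal packing achieves that bound: [36,5,5] [36] [33,14] [31,14] [30] [29] [28] [25] → 8 racks.
Excess: 9 − 8 = 1.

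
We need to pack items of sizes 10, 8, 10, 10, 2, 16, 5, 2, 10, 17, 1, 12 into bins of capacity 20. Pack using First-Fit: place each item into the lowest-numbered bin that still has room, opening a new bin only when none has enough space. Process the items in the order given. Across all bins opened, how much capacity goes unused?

17

Put 10 in bin 1; 10 remain.
Put 8 in bin 1; 2 remain.
Put 10 in bin 2; 10 remain.
Put 10 in bin 2; 0 remain.
Put 2 in bin 1; 0 remain.
Put 16 in bin 3; 4 remain.
Put 5 in bin 4; 15 remain.
Put 2 in bin 3; 2 remain.
Put 10 in bin 4; 5 remain.
Put 17 in bin 5; 3 remain.
Put 1 in bin 3; 1 remain.
Put 12 in bin 6; 8 remain.
6 bins × 20 = 120; used 103; unused 17.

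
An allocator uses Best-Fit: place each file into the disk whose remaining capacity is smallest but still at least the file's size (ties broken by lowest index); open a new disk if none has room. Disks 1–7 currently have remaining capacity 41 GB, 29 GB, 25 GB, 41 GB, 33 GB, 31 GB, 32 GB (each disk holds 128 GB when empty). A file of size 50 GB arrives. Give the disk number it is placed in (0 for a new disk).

0

No disk has ≥ 50 GB free, so a new disk is opened.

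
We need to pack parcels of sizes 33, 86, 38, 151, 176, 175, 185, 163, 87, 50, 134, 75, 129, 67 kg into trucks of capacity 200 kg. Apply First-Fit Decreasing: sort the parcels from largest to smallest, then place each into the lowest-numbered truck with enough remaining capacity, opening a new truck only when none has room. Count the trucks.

Sorted descending: 185, 176, 175, 163, 151, 134, 129, 87, 86, 75, 67, 50, 38, 33.
truck 1: place 185 kg, 15 kg left
truck 2: place 176 kg, 24 kg left
truck 3: place 175 kg, 25 kg left
truck 4: place 163 kg, 37 kg left
truck 5: place 151 kg, 49 kg left
truck 6: place 134 kg, 66 kg left
truck 7: place 129 kg, 71 kg left
truck 8: place 87 kg, 113 kg left
truck 8: place 86 kg, 27 kg left
truck 9: place 75 kg, 125 kg left
truck 7: place 67 kg, 4 kg left
truck 6: place 50 kg, 16 kg left
truck 5: place 38 kg, 11 kg left
truck 4: place 33 kg, 4 kg left
Final trucks: [185] [176] [175] [163,33] [151,38] [134,50] [129,67] [87,86] [75].

9 trucks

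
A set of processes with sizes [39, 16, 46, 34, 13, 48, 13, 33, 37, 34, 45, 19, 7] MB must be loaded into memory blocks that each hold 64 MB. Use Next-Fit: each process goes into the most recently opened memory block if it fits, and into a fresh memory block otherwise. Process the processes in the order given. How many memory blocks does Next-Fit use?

39 MB → memory block 1 (remaining 25 MB)
16 MB → memory block 1 (remaining 9 MB)
46 MB → memory block 2 (remaining 18 MB)
34 MB → memory block 3 (remaining 30 MB)
13 MB → memory block 3 (remaining 17 MB)
48 MB → memory block 4 (remaining 16 MB)
13 MB → memory block 4 (remaining 3 MB)
33 MB → memory block 5 (remaining 31 MB)
37 MB → memory block 6 (remaining 27 MB)
34 MB → memory block 7 (remaining 30 MB)
45 MB → memory block 8 (remaining 19 MB)
19 MB → memory block 8 (remaining 0 MB)
7 MB → memory block 9 (remaining 57 MB)

9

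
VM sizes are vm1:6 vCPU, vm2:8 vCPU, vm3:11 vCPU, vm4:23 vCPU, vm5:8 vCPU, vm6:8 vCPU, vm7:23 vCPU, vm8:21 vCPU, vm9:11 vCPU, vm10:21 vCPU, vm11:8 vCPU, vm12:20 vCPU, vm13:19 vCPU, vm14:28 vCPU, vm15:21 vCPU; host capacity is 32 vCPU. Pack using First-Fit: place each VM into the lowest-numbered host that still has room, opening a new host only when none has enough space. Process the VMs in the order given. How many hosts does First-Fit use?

9

host 1: place vm1 (6 vCPU), 26 vCPU left
host 1: place vm2 (8 vCPU), 18 vCPU left
host 1: place vm3 (11 vCPU), 7 vCPU left
host 2: place vm4 (23 vCPU), 9 vCPU left
host 2: place vm5 (8 vCPU), 1 vCPU left
host 3: place vm6 (8 vCPU), 24 vCPU left
host 3: place vm7 (23 vCPU), 1 vCPU left
host 4: place vm8 (21 vCPU), 11 vCPU left
host 4: place vm9 (11 vCPU), 0 vCPU left
host 5: place vm10 (21 vCPU), 11 vCPU left
host 5: place vm11 (8 vCPU), 3 vCPU left
host 6: place vm12 (20 vCPU), 12 vCPU left
host 7: place vm13 (19 vCPU), 13 vCPU left
host 8: place vm14 (28 vCPU), 4 vCPU left
host 9: place vm15 (21 vCPU), 11 vCPU left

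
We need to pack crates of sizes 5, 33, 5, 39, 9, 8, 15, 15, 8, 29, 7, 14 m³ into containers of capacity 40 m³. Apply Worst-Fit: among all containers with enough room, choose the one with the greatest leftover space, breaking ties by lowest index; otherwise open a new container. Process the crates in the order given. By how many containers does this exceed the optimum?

Worst-Fit: [5,33] [5,9,8,15] [39] [15,8,7] [29] [14] → 6 containers.
Total size 187 m³; any packing needs at least ⌈187/40⌉ = 5 containers.
An optimal packing achieves that bound: [39] [33,7] [29,9] [15,15,8] [14,8,5,5] → 5 containers.
Excess: 6 − 5 = 1.

1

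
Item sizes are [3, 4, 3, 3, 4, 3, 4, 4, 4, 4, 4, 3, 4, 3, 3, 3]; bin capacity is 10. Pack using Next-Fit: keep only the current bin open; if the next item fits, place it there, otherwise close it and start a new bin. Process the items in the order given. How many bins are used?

7

3 → bin 1 (remaining 7)
4 → bin 1 (remaining 3)
3 → bin 1 (remaining 0)
3 → bin 2 (remaining 7)
4 → bin 2 (remaining 3)
3 → bin 2 (remaining 0)
4 → bin 3 (remaining 6)
4 → bin 3 (remaining 2)
4 → bin 4 (remaining 6)
4 → bin 4 (remaining 2)
4 → bin 5 (remaining 6)
3 → bin 5 (remaining 3)
4 → bin 6 (remaining 6)
3 → bin 6 (remaining 3)
3 → bin 6 (remaining 0)
3 → bin 7 (remaining 7)
Final bins: [3,4,3] [3,4,3] [4,4] [4,4] [4,3] [4,3,3] [3].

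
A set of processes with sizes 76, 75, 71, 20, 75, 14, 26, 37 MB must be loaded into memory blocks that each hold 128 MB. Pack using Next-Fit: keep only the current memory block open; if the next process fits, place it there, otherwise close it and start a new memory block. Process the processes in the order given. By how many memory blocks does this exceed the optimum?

1

Next-Fit: [76] [75] [71,20] [75,14,26] [37] → 5 memory blocks.
Total size 394 MB; any packing needs at least ⌈394/128⌉ = 4 memory blocks.
An optimal packing achieves that bound: [76,37,14] [75,26,20] [75] [71] → 4 memory blocks.
Excess: 5 − 4 = 1.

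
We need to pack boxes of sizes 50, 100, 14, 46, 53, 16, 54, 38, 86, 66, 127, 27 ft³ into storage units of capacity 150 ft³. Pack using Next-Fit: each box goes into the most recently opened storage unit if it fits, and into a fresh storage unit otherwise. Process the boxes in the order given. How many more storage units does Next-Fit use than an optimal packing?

2

Next-Fit: [50,100] [14,46,53,16] [54,38] [86] [66] [127] [27] → 7 storage units.
Total size 677 ft³; any packing needs at least ⌈677/150⌉ = 5 storage units.
An optimal packing achieves that bound: [127,16] [100,50] [86,54] [66,53,27] [46,38,14] → 5 storage units.
Excess: 7 − 5 = 2.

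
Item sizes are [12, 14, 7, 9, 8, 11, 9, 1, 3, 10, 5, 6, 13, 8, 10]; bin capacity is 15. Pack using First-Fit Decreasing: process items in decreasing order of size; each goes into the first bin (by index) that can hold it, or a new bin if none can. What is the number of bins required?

10 bins

Sorted descending: 14, 13, 12, 11, 10, 10, 9, 9, 8, 8, 7, 6, 5, 3, 1.
bin 1: place 14, 1 left
bin 2: place 13, 2 left
bin 3: place 12, 3 left
bin 4: place 11, 4 left
bin 5: place 10, 5 left
bin 6: place 10, 5 left
bin 7: place 9, 6 left
bin 8: place 9, 6 left
bin 9: place 8, 7 left
bin 10: place 8, 7 left
bin 9: place 7, 0 left
bin 7: place 6, 0 left
bin 5: place 5, 0 left
bin 3: place 3, 0 left
bin 1: place 1, 0 left
Final bins: [14,1] [13] [12,3] [11] [10,5] [10] [9,6] [9] [8,7] [8].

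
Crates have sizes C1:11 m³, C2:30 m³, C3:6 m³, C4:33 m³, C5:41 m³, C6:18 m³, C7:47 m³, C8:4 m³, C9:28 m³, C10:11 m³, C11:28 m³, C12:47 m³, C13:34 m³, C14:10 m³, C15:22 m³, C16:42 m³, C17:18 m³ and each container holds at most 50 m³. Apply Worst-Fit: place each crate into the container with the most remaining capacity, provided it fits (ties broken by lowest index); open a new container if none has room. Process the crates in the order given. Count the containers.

10 containers

C1 (11 m³) → container 1 (remaining 39 m³)
C2 (30 m³) → container 1 (remaining 9 m³)
C3 (6 m³) → container 1 (remaining 3 m³)
C4 (33 m³) → container 2 (remaining 17 m³)
C5 (41 m³) → container 3 (remaining 9 m³)
C6 (18 m³) → container 4 (remaining 32 m³)
C7 (47 m³) → container 5 (remaining 3 m³)
C8 (4 m³) → container 4 (remaining 28 m³)
C9 (28 m³) → container 4 (remaining 0 m³)
C10 (11 m³) → container 2 (remaining 6 m³)
C11 (28 m³) → container 6 (remaining 22 m³)
C12 (47 m³) → container 7 (remaining 3 m³)
C13 (34 m³) → container 8 (remaining 16 m³)
C14 (10 m³) → container 6 (remaining 12 m³)
C15 (22 m³) → container 9 (remaining 28 m³)
C16 (42 m³) → container 10 (remaining 8 m³)
C17 (18 m³) → container 9 (remaining 10 m³)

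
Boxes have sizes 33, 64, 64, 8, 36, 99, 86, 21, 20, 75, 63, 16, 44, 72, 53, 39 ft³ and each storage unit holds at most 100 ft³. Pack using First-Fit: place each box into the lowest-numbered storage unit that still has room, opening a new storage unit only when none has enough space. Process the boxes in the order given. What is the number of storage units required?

10

33 ft³ → storage unit 1 (remaining 67 ft³)
64 ft³ → storage unit 1 (remaining 3 ft³)
64 ft³ → storage unit 2 (remaining 36 ft³)
8 ft³ → storage unit 2 (remaining 28 ft³)
36 ft³ → storage unit 3 (remaining 64 ft³)
99 ft³ → storage unit 4 (remaining 1 ft³)
86 ft³ → storage unit 5 (remaining 14 ft³)
21 ft³ → storage unit 2 (remaining 7 ft³)
20 ft³ → storage unit 3 (remaining 44 ft³)
75 ft³ → storage unit 6 (remaining 25 ft³)
63 ft³ → storage unit 7 (remaining 37 ft³)
16 ft³ → storage unit 3 (remaining 28 ft³)
44 ft³ → storage unit 8 (remaining 56 ft³)
72 ft³ → storage unit 9 (remaining 28 ft³)
53 ft³ → storage unit 8 (remaining 3 ft³)
39 ft³ → storage unit 10 (remaining 61 ft³)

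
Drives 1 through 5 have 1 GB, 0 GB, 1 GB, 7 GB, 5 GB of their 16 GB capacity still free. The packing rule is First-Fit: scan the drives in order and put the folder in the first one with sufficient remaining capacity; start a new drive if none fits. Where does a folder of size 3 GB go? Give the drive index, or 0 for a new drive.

4

Drives with room: drive 4 (7 GB), drive 5 (5 GB).
The first with room is drive 4.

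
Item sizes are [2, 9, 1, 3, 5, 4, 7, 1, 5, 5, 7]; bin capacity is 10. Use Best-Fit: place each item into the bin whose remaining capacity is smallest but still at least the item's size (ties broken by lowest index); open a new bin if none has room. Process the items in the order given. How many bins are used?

2 → bin 1 (remaining 8)
9 → bin 2 (remaining 1)
1 → bin 2 (remaining 0)
3 → bin 1 (remaining 5)
5 → bin 1 (remaining 0)
4 → bin 3 (remaining 6)
7 → bin 4 (remaining 3)
1 → bin 4 (remaining 2)
5 → bin 3 (remaining 1)
5 → bin 5 (remaining 5)
7 → bin 6 (remaining 3)
Final bins: [2,3,5] [9,1] [4,5] [7,1] [5] [7].

6 bins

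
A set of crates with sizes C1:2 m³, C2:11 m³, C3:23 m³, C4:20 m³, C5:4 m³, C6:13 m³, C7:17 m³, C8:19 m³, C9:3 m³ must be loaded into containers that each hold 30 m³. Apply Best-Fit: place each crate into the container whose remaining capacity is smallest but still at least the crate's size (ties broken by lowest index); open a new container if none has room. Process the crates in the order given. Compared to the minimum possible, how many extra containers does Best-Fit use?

Best-Fit: [2,11,13] [23,4,3] [20] [17] [19] → 5 containers.
Total size 112 m³; any packing needs at least ⌈112/30⌉ = 4 containers.
An optimal packing achieves that bound: [23,4,3] [20,2] [19,11] [17,13] → 4 containers.
Excess: 5 − 4 = 1.

1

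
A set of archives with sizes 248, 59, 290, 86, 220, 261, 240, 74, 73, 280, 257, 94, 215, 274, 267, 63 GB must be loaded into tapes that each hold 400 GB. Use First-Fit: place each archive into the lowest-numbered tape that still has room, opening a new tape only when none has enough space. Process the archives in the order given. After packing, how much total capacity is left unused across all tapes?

tape 1: place 248 GB, 152 GB left
tape 1: place 59 GB, 93 GB left
tape 2: place 290 GB, 110 GB left
tape 1: place 86 GB, 7 GB left
tape 3: place 220 GB, 180 GB left
tape 4: place 261 GB, 139 GB left
tape 5: place 240 GB, 160 GB left
tape 2: place 74 GB, 36 GB left
tape 3: place 73 GB, 107 GB left
tape 6: place 280 GB, 120 GB left
tape 7: place 257 GB, 143 GB left
tape 3: place 94 GB, 13 GB left
tape 8: place 215 GB, 185 GB left
tape 9: place 274 GB, 126 GB left
tape 10: place 267 GB, 133 GB left
tape 4: place 63 GB, 76 GB left
10 tapes × 400 GB = 4000 GB; used 3001 GB; unused 999 GB.

999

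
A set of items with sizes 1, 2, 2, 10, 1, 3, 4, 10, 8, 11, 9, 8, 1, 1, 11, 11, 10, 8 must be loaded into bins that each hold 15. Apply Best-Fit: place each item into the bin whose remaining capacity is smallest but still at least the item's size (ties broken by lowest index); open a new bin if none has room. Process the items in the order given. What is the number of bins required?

bin 1: place 1, 14 left
bin 1: place 2, 12 left
bin 1: place 2, 10 left
bin 1: place 10, 0 left
bin 2: place 1, 14 left
bin 2: place 3, 11 left
bin 2: place 4, 7 left
bin 3: place 10, 5 left
bin 4: place 8, 7 left
bin 5: place 11, 4 left
bin 6: place 9, 6 left
bin 7: place 8, 7 left
bin 5: place 1, 3 left
bin 5: place 1, 2 left
bin 8: place 11, 4 left
bin 9: place 11, 4 left
bin 10: place 10, 5 left
bin 11: place 8, 7 left
Final bins: [1,2,2,10] [1,3,4] [10] [8] [11,1,1] [9] [8] [11] [11] [10] [8].

11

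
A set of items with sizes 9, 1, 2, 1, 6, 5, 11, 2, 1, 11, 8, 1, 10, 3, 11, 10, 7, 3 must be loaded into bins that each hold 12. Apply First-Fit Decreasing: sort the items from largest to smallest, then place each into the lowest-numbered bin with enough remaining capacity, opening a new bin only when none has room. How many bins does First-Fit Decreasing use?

9 bins

Sorted descending: 11, 11, 11, 10, 10, 9, 8, 7, 6, 5, 3, 3, 2, 2, 1, 1, 1, 1.
11 → bin 1 (remaining 1)
11 → bin 2 (remaining 1)
11 → bin 3 (remaining 1)
10 → bin 4 (remaining 2)
10 → bin 5 (remaining 2)
9 → bin 6 (remaining 3)
8 → bin 7 (remaining 4)
7 → bin 8 (remaining 5)
6 → bin 9 (remaining 6)
5 → bin 8 (remaining 0)
3 → bin 6 (remaining 0)
3 → bin 7 (remaining 1)
2 → bin 4 (remaining 0)
2 → bin 5 (remaining 0)
1 → bin 1 (remaining 0)
1 → bin 2 (remaining 0)
1 → bin 3 (remaining 0)
1 → bin 7 (remaining 0)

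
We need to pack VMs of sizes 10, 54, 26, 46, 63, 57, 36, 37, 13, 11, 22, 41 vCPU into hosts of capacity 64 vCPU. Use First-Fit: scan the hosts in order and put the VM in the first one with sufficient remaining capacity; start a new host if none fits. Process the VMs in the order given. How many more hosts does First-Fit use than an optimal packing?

0

First-Fit: [10,54] [26,36] [46,13] [63] [57] [37,11] [22,41] → 7 hosts.
Total size 416 vCPU; any packing needs at least ⌈416/64⌉ = 7 hosts.
So 7 is already optimal.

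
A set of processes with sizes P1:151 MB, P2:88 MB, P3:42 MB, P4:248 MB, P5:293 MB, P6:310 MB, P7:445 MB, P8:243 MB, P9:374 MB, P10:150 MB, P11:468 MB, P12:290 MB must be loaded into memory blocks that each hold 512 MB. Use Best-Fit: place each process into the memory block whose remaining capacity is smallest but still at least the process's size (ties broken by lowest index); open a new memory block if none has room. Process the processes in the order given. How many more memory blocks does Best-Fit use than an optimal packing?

1

Best-Fit: [151,88,42] [248,243] [293] [310,150] [445] [374] [468] [290] → 8 memory blocks.
Total size 3102 MB; any packing needs at least ⌈3102/512⌉ = 7 memory blocks.
An optimal packing achieves that bound: [468,42] [445] [374,88] [310,151] [293,150] [290] [248,243] → 7 memory blocks.
Excess: 8 − 7 = 1.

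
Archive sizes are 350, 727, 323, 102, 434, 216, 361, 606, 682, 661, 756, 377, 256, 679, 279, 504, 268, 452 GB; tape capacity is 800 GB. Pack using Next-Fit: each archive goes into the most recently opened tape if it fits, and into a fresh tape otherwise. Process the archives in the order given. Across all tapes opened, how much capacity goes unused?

2367

Put 350 GB in tape 1; 450 GB remain.
Put 727 GB in tape 2; 73 GB remain.
Put 323 GB in tape 3; 477 GB remain.
Put 102 GB in tape 3; 375 GB remain.
Put 434 GB in tape 4; 366 GB remain.
Put 216 GB in tape 4; 150 GB remain.
Put 361 GB in tape 5; 439 GB remain.
Put 606 GB in tape 6; 194 GB remain.
Put 682 GB in tape 7; 118 GB remain.
Put 661 GB in tape 8; 139 GB remain.
Put 756 GB in tape 9; 44 GB remain.
Put 377 GB in tape 10; 423 GB remain.
Put 256 GB in tape 10; 167 GB remain.
Put 679 GB in tape 11; 121 GB remain.
Put 279 GB in tape 12; 521 GB remain.
Put 504 GB in tape 12; 17 GB remain.
Put 268 GB in tape 13; 532 GB remain.
Put 452 GB in tape 13; 80 GB remain.
13 tapes × 800 GB = 10400 GB; used 8033 GB; unused 2367 GB.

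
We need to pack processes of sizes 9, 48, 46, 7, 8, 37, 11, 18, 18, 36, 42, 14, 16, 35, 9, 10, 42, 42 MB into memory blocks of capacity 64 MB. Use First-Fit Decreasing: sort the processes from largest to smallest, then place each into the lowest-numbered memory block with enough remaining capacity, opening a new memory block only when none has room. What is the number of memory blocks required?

Sorted descending: 48, 46, 42, 42, 42, 37, 36, 35, 18, 18, 16, 14, 11, 10, 9, 9, 8, 7.
Put 48 MB in memory block 1; 16 MB remain.
Put 46 MB in memory block 2; 18 MB remain.
Put 42 MB in memory block 3; 22 MB remain.
Put 42 MB in memory block 4; 22 MB remain.
Put 42 MB in memory block 5; 22 MB remain.
Put 37 MB in memory block 6; 27 MB remain.
Put 36 MB in memory block 7; 28 MB remain.
Put 35 MB in memory block 8; 29 MB remain.
Put 18 MB in memory block 2; 0 MB remain.
Put 18 MB in memory block 3; 4 MB remain.
Put 16 MB in memory block 1; 0 MB remain.
Put 14 MB in memory block 4; 8 MB remain.
Put 11 MB in memory block 5; 11 MB remain.
Put 10 MB in memory block 5; 1 MB remain.
Put 9 MB in memory block 6; 18 MB remain.
Put 9 MB in memory block 6; 9 MB remain.
Put 8 MB in memory block 4; 0 MB remain.
Put 7 MB in memory block 6; 2 MB remain.
Final memory blocks: [48,16] [46,18] [42,18] [42,14,8] [42,11,10] [37,9,9,7] [36] [35].

8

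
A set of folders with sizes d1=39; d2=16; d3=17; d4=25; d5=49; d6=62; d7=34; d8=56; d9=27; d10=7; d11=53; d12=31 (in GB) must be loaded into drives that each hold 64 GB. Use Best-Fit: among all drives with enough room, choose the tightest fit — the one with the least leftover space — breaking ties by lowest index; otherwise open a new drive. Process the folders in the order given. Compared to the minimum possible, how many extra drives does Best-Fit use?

Best-Fit: [39,16] [17,25] [49] [62] [34,27] [56,7] [53] [31] → 8 drives.
Total size 416 GB; any packing needs at least ⌈416/64⌉ = 7 drives.
An optimal packing achieves that bound: [62] [56,7] [53] [49] [39,25] [34,27] [31,17,16] → 7 drives.
Excess: 8 − 7 = 1.

1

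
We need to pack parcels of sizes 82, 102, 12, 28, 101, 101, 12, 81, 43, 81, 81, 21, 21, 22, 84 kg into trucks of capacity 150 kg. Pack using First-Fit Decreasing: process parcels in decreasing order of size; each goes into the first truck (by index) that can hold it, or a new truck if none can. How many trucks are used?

8

Sorted descending: 102, 101, 101, 84, 82, 81, 81, 81, 43, 28, 22, 21, 21, 12, 12.
102 kg → truck 1 (remaining 48 kg)
101 kg → truck 2 (remaining 49 kg)
101 kg → truck 3 (remaining 49 kg)
84 kg → truck 4 (remaining 66 kg)
82 kg → truck 5 (remaining 68 kg)
81 kg → truck 6 (remaining 69 kg)
81 kg → truck 7 (remaining 69 kg)
81 kg → truck 8 (remaining 69 kg)
43 kg → truck 1 (remaining 5 kg)
28 kg → truck 2 (remaining 21 kg)
22 kg → truck 3 (remaining 27 kg)
21 kg → truck 2 (remaining 0 kg)
21 kg → truck 3 (remaining 6 kg)
12 kg → truck 4 (remaining 54 kg)
12 kg → truck 4 (remaining 42 kg)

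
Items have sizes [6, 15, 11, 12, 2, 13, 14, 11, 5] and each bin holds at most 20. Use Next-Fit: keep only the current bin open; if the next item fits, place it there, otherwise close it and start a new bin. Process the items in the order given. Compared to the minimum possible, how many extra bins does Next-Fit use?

1

Next-Fit: [6] [15] [11] [12,2] [13] [14] [11,5] → 7 bins.
6 items exceed 10 (half the capacity), and no two of those can share a bin, so at least 6 bins are needed.
An optimal packing achieves that bound: [15,5] [14,6] [13,2] [12] [11] [11] → 6 bins.
Excess: 7 − 6 = 1.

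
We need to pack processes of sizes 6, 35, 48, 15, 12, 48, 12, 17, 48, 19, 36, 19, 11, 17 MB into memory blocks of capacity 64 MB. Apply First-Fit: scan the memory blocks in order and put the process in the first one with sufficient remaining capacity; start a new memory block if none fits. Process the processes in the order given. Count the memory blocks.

memory block 1: place 6 MB, 58 MB left
memory block 1: place 35 MB, 23 MB left
memory block 2: place 48 MB, 16 MB left
memory block 1: place 15 MB, 8 MB left
memory block 2: place 12 MB, 4 MB left
memory block 3: place 48 MB, 16 MB left
memory block 3: place 12 MB, 4 MB left
memory block 4: place 17 MB, 47 MB left
memory block 5: place 48 MB, 16 MB left
memory block 4: place 19 MB, 28 MB left
memory block 6: place 36 MB, 28 MB left
memory block 4: place 19 MB, 9 MB left
memory block 5: place 11 MB, 5 MB left
memory block 6: place 17 MB, 11 MB left
Final memory blocks: [6,35,15] [48,12] [48,12] [17,19,19] [48,11] [36,17].

6 memory blocks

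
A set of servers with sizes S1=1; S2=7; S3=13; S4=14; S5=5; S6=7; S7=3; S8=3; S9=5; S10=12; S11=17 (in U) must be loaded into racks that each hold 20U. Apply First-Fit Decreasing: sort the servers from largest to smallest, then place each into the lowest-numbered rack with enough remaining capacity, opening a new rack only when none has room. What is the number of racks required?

5 racks

Sorted descending: 17, 14, 13, 12, 7, 7, 5, 5, 3, 3, 1.
rack 1: place 17U, 3U left
rack 2: place 14U, 6U left
rack 3: place 13U, 7U left
rack 4: place 12U, 8U left
rack 3: place 7U, 0U left
rack 4: place 7U, 1U left
rack 2: place 5U, 1U left
rack 5: place 5U, 15U left
rack 1: place 3U, 0U left
rack 5: place 3U, 12U left
rack 2: place 1U, 0U left
Final racks: [17,3] [14,5,1] [13,7] [12,7] [5,3].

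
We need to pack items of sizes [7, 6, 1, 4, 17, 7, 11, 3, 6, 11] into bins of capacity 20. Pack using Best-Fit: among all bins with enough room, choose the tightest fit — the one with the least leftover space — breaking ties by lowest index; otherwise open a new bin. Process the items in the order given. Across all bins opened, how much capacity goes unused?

Put 7 in bin 1; 13 remain.
Put 6 in bin 1; 7 remain.
Put 1 in bin 1; 6 remain.
Put 4 in bin 1; 2 remain.
Put 17 in bin 2; 3 remain.
Put 7 in bin 3; 13 remain.
Put 11 in bin 3; 2 remain.
Put 3 in bin 2; 0 remain.
Put 6 in bin 4; 14 remain.
Put 11 in bin 4; 3 remain.
4 bins × 20 = 80; used 73; unused 7.

7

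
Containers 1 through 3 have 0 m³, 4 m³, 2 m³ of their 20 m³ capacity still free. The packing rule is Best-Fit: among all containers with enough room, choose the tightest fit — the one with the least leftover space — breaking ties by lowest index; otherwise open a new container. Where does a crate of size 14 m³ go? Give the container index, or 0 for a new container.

No container has ≥ 14 m³ free, so a new container is opened.

0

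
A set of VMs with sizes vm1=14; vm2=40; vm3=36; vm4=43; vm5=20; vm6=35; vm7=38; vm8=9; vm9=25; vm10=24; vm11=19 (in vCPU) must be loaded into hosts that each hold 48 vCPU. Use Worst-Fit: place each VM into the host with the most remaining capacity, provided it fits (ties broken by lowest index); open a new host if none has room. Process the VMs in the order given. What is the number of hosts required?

Put vm1 (14 vCPU) in host 1; 34 vCPU remain.
Put vm2 (40 vCPU) in host 2; 8 vCPU remain.
Put vm3 (36 vCPU) in host 3; 12 vCPU remain.
Put vm4 (43 vCPU) in host 4; 5 vCPU remain.
Put vm5 (20 vCPU) in host 1; 14 vCPU remain.
Put vm6 (35 vCPU) in host 5; 13 vCPU remain.
Put vm7 (38 vCPU) in host 6; 10 vCPU remain.
Put vm8 (9 vCPU) in host 1; 5 vCPU remain.
Put vm9 (25 vCPU) in host 7; 23 vCPU remain.
Put vm10 (24 vCPU) in host 8; 24 vCPU remain.
Put vm11 (19 vCPU) in host 8; 5 vCPU remain.
Final hosts: [14,20,9] [40] [36] [43] [35] [38] [25] [24,19].

8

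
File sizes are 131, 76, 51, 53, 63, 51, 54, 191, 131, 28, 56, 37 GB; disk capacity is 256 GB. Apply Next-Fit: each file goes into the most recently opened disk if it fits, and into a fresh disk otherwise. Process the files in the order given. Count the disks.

131 GB → disk 1 (remaining 125 GB)
76 GB → disk 1 (remaining 49 GB)
51 GB → disk 2 (remaining 205 GB)
53 GB → disk 2 (remaining 152 GB)
63 GB → disk 2 (remaining 89 GB)
51 GB → disk 2 (remaining 38 GB)
54 GB → disk 3 (remaining 202 GB)
191 GB → disk 3 (remaining 11 GB)
131 GB → disk 4 (remaining 125 GB)
28 GB → disk 4 (remaining 97 GB)
56 GB → disk 4 (remaining 41 GB)
37 GB → disk 4 (remaining 4 GB)
Final disks: [131,76] [51,53,63,51] [54,191] [131,28,56,37].

4 disks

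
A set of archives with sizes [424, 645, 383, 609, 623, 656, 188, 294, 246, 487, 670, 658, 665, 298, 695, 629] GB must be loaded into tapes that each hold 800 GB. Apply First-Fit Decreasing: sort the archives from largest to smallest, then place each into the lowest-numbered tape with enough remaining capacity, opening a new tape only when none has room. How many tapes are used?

Sorted descending: 695, 670, 665, 658, 656, 645, 629, 623, 609, 487, 424, 383, 298, 294, 246, 188.
tape 1: place 695 GB, 105 GB left
tape 2: place 670 GB, 130 GB left
tape 3: place 665 GB, 135 GB left
tape 4: place 658 GB, 142 GB left
tape 5: place 656 GB, 144 GB left
tape 6: place 645 GB, 155 GB left
tape 7: place 629 GB, 171 GB left
tape 8: place 623 GB, 177 GB left
tape 9: place 609 GB, 191 GB left
tape 10: place 487 GB, 313 GB left
tape 11: place 424 GB, 376 GB left
tape 12: place 383 GB, 417 GB left
tape 10: place 298 GB, 15 GB left
tape 11: place 294 GB, 82 GB left
tape 12: place 246 GB, 171 GB left
tape 9: place 188 GB, 3 GB left
Final tapes: [695] [670] [665] [658] [656] [645] [629] [623] [609,188] [487,298] [424,294] [383,246].

12 tapes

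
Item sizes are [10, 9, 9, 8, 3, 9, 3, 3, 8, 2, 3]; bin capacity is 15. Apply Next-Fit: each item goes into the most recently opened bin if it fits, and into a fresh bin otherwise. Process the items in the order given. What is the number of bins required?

bin 1: place 10, 5 left
bin 2: place 9, 6 left
bin 3: place 9, 6 left
bin 4: place 8, 7 left
bin 4: place 3, 4 left
bin 5: place 9, 6 left
bin 5: place 3, 3 left
bin 5: place 3, 0 left
bin 6: place 8, 7 left
bin 6: place 2, 5 left
bin 6: place 3, 2 left

6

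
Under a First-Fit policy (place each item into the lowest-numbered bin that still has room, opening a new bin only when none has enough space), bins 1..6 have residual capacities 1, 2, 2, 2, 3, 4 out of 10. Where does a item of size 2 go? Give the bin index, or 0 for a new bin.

Bins with room: bin 2 (2), bin 3 (2), bin 4 (2), bin 5 (3), bin 6 (4).
The first with room is bin 2.

2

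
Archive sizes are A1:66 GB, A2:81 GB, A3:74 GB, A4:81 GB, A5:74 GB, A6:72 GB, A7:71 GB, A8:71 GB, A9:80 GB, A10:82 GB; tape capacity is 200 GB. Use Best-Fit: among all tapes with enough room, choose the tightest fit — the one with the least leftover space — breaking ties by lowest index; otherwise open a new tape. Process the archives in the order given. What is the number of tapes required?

5

Put A1 (66 GB) in tape 1; 134 GB remain.
Put A2 (81 GB) in tape 1; 53 GB remain.
Put A3 (74 GB) in tape 2; 126 GB remain.
Put A4 (81 GB) in tape 2; 45 GB remain.
Put A5 (74 GB) in tape 3; 126 GB remain.
Put A6 (72 GB) in tape 3; 54 GB remain.
Put A7 (71 GB) in tape 4; 129 GB remain.
Put A8 (71 GB) in tape 4; 58 GB remain.
Put A9 (80 GB) in tape 5; 120 GB remain.
Put A10 (82 GB) in tape 5; 38 GB remain.
Final tapes: [66,81] [74,81] [74,72] [71,71] [80,82].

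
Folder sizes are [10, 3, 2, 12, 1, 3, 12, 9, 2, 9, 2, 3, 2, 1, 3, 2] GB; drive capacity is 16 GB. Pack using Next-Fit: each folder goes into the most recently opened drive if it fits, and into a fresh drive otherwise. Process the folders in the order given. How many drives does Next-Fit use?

Put 10 GB in drive 1; 6 GB remain.
Put 3 GB in drive 1; 3 GB remain.
Put 2 GB in drive 1; 1 GB remain.
Put 12 GB in drive 2; 4 GB remain.
Put 1 GB in drive 2; 3 GB remain.
Put 3 GB in drive 2; 0 GB remain.
Put 12 GB in drive 3; 4 GB remain.
Put 9 GB in drive 4; 7 GB remain.
Put 2 GB in drive 4; 5 GB remain.
Put 9 GB in drive 5; 7 GB remain.
Put 2 GB in drive 5; 5 GB remain.
Put 3 GB in drive 5; 2 GB remain.
Put 2 GB in drive 5; 0 GB remain.
Put 1 GB in drive 6; 15 GB remain.
Put 3 GB in drive 6; 12 GB remain.
Put 2 GB in drive 6; 10 GB remain.

6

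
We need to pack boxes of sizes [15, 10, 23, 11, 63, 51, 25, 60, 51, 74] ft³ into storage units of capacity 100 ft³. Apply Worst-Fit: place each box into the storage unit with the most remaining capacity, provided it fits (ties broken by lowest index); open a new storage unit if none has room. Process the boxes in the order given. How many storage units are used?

6 storage units

Put 15 ft³ in storage unit 1; 85 ft³ remain.
Put 10 ft³ in storage unit 1; 75 ft³ remain.
Put 23 ft³ in storage unit 1; 52 ft³ remain.
Put 11 ft³ in storage unit 1; 41 ft³ remain.
Put 63 ft³ in storage unit 2; 37 ft³ remain.
Put 51 ft³ in storage unit 3; 49 ft³ remain.
Put 25 ft³ in storage unit 3; 24 ft³ remain.
Put 60 ft³ in storage unit 4; 40 ft³ remain.
Put 51 ft³ in storage unit 5; 49 ft³ remain.
Put 74 ft³ in storage unit 6; 26 ft³ remain.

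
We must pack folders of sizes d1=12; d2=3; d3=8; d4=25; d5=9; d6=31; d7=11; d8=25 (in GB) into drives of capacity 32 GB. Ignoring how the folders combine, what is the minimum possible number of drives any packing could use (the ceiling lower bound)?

4

Total size = 12 + 3 + 8 + 25 + 9 + 31 + 11 + 25 = 124 GB.
⌈124 / 32⌉ = 4.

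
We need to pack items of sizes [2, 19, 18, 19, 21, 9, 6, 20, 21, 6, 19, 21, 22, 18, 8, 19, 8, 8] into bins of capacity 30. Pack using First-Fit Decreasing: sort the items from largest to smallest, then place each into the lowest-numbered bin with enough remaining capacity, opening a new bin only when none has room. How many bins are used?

11 bins

Sorted descending: 22, 21, 21, 21, 20, 19, 19, 19, 19, 18, 18, 9, 8, 8, 8, 6, 6, 2.
22 → bin 1 (remaining 8)
21 → bin 2 (remaining 9)
21 → bin 3 (remaining 9)
21 → bin 4 (remaining 9)
20 → bin 5 (remaining 10)
19 → bin 6 (remaining 11)
19 → bin 7 (remaining 11)
19 → bin 8 (remaining 11)
19 → bin 9 (remaining 11)
18 → bin 10 (remaining 12)
18 → bin 11 (remaining 12)
9 → bin 2 (remaining 0)
8 → bin 1 (remaining 0)
8 → bin 3 (remaining 1)
8 → bin 4 (remaining 1)
6 → bin 5 (remaining 4)
6 → bin 6 (remaining 5)
2 → bin 5 (remaining 2)
Final bins: [22,8] [21,9] [21,8] [21,8] [20,6,2] [19,6] [19] [19] [19] [18] [18].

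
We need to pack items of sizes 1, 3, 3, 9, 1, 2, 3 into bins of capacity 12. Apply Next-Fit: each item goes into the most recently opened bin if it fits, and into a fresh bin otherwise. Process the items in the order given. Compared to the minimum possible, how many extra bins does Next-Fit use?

Next-Fit: [1,3,3] [9,1,2] [3] → 3 bins.
Total size 22; any packing needs at least ⌈22/12⌉ = 2 bins.
An optimal packing achieves that bound: [9,3] [3,3,2,1,1] → 2 bins.
Excess: 3 − 2 = 1.

1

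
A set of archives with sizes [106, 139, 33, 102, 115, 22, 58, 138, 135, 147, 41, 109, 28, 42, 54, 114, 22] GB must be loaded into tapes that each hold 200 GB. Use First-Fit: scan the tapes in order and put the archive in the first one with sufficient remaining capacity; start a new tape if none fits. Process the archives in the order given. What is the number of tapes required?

9

tape 1: place 106 GB, 94 GB left
tape 2: place 139 GB, 61 GB left
tape 1: place 33 GB, 61 GB left
tape 3: place 102 GB, 98 GB left
tape 4: place 115 GB, 85 GB left
tape 1: place 22 GB, 39 GB left
tape 2: place 58 GB, 3 GB left
tape 5: place 138 GB, 62 GB left
tape 6: place 135 GB, 65 GB left
tape 7: place 147 GB, 53 GB left
tape 3: place 41 GB, 57 GB left
tape 8: place 109 GB, 91 GB left
tape 1: place 28 GB, 11 GB left
tape 3: place 42 GB, 15 GB left
tape 4: place 54 GB, 31 GB left
tape 9: place 114 GB, 86 GB left
tape 4: place 22 GB, 9 GB left
Final tapes: [106,33,22,28] [139,58] [102,41,42] [115,54,22] [138] [135] [147] [109] [114].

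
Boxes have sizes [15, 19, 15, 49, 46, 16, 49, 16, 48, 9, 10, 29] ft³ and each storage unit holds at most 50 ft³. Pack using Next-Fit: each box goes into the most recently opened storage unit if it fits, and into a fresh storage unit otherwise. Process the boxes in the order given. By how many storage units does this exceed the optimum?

1

Next-Fit: [15,19,15] [49] [46] [16] [49] [16] [48] [9,10,29] → 8 storage units.
Total size 321 ft³; any packing needs at least ⌈321/50⌉ = 7 storage units.
An optimal packing achieves that bound: [49] [49] [48] [46] [29,19] [16,16,15] [15,10,9] → 7 storage units.
Excess: 8 − 7 = 1.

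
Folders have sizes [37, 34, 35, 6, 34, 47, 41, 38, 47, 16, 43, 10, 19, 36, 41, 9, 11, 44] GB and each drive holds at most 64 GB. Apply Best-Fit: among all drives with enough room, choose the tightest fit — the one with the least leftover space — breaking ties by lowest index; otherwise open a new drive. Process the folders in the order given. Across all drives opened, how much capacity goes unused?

37 GB → drive 1 (remaining 27 GB)
34 GB → drive 2 (remaining 30 GB)
35 GB → drive 3 (remaining 29 GB)
6 GB → drive 1 (remaining 21 GB)
34 GB → drive 4 (remaining 30 GB)
47 GB → drive 5 (remaining 17 GB)
41 GB → drive 6 (remaining 23 GB)
38 GB → drive 7 (remaining 26 GB)
47 GB → drive 8 (remaining 17 GB)
16 GB → drive 5 (remaining 1 GB)
43 GB → drive 9 (remaining 21 GB)
10 GB → drive 8 (remaining 7 GB)
19 GB → drive 1 (remaining 2 GB)
36 GB → drive 10 (remaining 28 GB)
41 GB → drive 11 (remaining 23 GB)
9 GB → drive 9 (remaining 12 GB)
11 GB → drive 9 (remaining 1 GB)
44 GB → drive 12 (remaining 20 GB)
12 drives × 64 GB = 768 GB; used 548 GB; unused 220 GB.

220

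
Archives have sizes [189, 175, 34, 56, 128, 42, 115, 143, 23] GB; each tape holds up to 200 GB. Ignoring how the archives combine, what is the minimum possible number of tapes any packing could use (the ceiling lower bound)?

Total size = 189 + 175 + 34 + 56 + 128 + 42 + 115 + 143 + 23 = 905 GB.
⌈905 / 200⌉ = 5.

5 tapes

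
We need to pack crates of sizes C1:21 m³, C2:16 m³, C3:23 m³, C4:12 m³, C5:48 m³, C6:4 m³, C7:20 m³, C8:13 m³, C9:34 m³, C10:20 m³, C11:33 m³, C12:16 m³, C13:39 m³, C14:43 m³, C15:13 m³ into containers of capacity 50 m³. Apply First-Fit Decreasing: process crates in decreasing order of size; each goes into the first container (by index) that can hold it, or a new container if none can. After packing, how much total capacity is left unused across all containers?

45

Sorted descending: 48, 43, 39, 34, 33, 23, 21, 20, 20, 16, 16, 13, 13, 12, 4.
Put 48 m³ in container 1; 2 m³ remain.
Put 43 m³ in container 2; 7 m³ remain.
Put 39 m³ in container 3; 11 m³ remain.
Put 34 m³ in container 4; 16 m³ remain.
Put 33 m³ in container 5; 17 m³ remain.
Put 23 m³ in container 6; 27 m³ remain.
Put 21 m³ in container 6; 6 m³ remain.
Put 20 m³ in container 7; 30 m³ remain.
Put 20 m³ in container 7; 10 m³ remain.
Put 16 m³ in container 4; 0 m³ remain.
Put 16 m³ in container 5; 1 m³ remain.
Put 13 m³ in container 8; 37 m³ remain.
Put 13 m³ in container 8; 24 m³ remain.
Put 12 m³ in container 8; 12 m³ remain.
Put 4 m³ in container 2; 3 m³ remain.
8 containers × 50 m³ = 400 m³; used 355 m³; unused 45 m³.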